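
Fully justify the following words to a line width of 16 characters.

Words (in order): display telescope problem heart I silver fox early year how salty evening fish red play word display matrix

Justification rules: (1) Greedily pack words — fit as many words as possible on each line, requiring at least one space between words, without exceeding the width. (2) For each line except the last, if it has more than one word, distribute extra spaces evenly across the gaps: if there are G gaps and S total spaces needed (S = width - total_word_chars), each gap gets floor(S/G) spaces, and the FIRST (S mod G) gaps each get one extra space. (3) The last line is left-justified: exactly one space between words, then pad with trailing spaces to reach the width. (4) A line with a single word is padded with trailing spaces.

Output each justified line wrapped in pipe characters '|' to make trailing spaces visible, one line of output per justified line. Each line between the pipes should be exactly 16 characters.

Answer: |display         |
|telescope       |
|problem  heart I|
|silver fox early|
|year  how  salty|
|evening fish red|
|play        word|
|display matrix  |

Derivation:
Line 1: ['display'] (min_width=7, slack=9)
Line 2: ['telescope'] (min_width=9, slack=7)
Line 3: ['problem', 'heart', 'I'] (min_width=15, slack=1)
Line 4: ['silver', 'fox', 'early'] (min_width=16, slack=0)
Line 5: ['year', 'how', 'salty'] (min_width=14, slack=2)
Line 6: ['evening', 'fish', 'red'] (min_width=16, slack=0)
Line 7: ['play', 'word'] (min_width=9, slack=7)
Line 8: ['display', 'matrix'] (min_width=14, slack=2)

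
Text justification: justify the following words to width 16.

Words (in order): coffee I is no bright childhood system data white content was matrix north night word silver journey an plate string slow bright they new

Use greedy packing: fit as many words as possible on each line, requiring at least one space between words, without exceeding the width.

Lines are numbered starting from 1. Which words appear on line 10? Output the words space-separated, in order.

Line 1: ['coffee', 'I', 'is', 'no'] (min_width=14, slack=2)
Line 2: ['bright', 'childhood'] (min_width=16, slack=0)
Line 3: ['system', 'data'] (min_width=11, slack=5)
Line 4: ['white', 'content'] (min_width=13, slack=3)
Line 5: ['was', 'matrix', 'north'] (min_width=16, slack=0)
Line 6: ['night', 'word'] (min_width=10, slack=6)
Line 7: ['silver', 'journey'] (min_width=14, slack=2)
Line 8: ['an', 'plate', 'string'] (min_width=15, slack=1)
Line 9: ['slow', 'bright', 'they'] (min_width=16, slack=0)
Line 10: ['new'] (min_width=3, slack=13)

Answer: new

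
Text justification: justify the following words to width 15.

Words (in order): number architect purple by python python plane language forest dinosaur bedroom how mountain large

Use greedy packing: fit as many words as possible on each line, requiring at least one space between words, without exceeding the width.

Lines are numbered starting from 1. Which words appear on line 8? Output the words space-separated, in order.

Line 1: ['number'] (min_width=6, slack=9)
Line 2: ['architect'] (min_width=9, slack=6)
Line 3: ['purple', 'by'] (min_width=9, slack=6)
Line 4: ['python', 'python'] (min_width=13, slack=2)
Line 5: ['plane', 'language'] (min_width=14, slack=1)
Line 6: ['forest', 'dinosaur'] (min_width=15, slack=0)
Line 7: ['bedroom', 'how'] (min_width=11, slack=4)
Line 8: ['mountain', 'large'] (min_width=14, slack=1)

Answer: mountain large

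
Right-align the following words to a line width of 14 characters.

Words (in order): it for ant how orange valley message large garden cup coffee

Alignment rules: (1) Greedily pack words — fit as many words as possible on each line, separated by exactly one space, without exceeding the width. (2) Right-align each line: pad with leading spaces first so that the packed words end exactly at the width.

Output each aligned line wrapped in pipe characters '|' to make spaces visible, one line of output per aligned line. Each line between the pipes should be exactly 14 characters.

Line 1: ['it', 'for', 'ant', 'how'] (min_width=14, slack=0)
Line 2: ['orange', 'valley'] (min_width=13, slack=1)
Line 3: ['message', 'large'] (min_width=13, slack=1)
Line 4: ['garden', 'cup'] (min_width=10, slack=4)
Line 5: ['coffee'] (min_width=6, slack=8)

Answer: |it for ant how|
| orange valley|
| message large|
|    garden cup|
|        coffee|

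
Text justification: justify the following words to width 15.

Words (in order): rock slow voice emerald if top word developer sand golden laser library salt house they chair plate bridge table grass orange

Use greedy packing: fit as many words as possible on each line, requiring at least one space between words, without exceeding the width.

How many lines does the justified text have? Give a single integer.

Answer: 9

Derivation:
Line 1: ['rock', 'slow', 'voice'] (min_width=15, slack=0)
Line 2: ['emerald', 'if', 'top'] (min_width=14, slack=1)
Line 3: ['word', 'developer'] (min_width=14, slack=1)
Line 4: ['sand', 'golden'] (min_width=11, slack=4)
Line 5: ['laser', 'library'] (min_width=13, slack=2)
Line 6: ['salt', 'house', 'they'] (min_width=15, slack=0)
Line 7: ['chair', 'plate'] (min_width=11, slack=4)
Line 8: ['bridge', 'table'] (min_width=12, slack=3)
Line 9: ['grass', 'orange'] (min_width=12, slack=3)
Total lines: 9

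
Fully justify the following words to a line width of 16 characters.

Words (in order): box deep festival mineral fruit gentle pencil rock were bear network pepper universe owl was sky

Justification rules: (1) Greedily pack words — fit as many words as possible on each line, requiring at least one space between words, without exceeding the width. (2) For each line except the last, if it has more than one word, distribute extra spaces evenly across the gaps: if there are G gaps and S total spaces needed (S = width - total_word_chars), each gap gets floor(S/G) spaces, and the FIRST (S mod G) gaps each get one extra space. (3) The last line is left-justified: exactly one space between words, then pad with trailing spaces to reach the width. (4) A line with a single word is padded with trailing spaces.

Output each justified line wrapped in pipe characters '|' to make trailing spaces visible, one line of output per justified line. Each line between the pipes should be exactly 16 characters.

Line 1: ['box', 'deep'] (min_width=8, slack=8)
Line 2: ['festival', 'mineral'] (min_width=16, slack=0)
Line 3: ['fruit', 'gentle'] (min_width=12, slack=4)
Line 4: ['pencil', 'rock', 'were'] (min_width=16, slack=0)
Line 5: ['bear', 'network'] (min_width=12, slack=4)
Line 6: ['pepper', 'universe'] (min_width=15, slack=1)
Line 7: ['owl', 'was', 'sky'] (min_width=11, slack=5)

Answer: |box         deep|
|festival mineral|
|fruit     gentle|
|pencil rock were|
|bear     network|
|pepper  universe|
|owl was sky     |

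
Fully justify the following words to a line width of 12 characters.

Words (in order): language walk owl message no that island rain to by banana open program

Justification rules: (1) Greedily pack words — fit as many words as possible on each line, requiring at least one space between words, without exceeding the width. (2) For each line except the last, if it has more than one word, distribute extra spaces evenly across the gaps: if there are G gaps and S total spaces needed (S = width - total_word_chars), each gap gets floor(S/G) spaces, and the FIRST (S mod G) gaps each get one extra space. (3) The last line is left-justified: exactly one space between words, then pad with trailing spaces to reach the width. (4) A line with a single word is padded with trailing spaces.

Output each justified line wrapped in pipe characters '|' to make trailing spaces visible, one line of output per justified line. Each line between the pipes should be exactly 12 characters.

Answer: |language    |
|walk     owl|
|message   no|
|that  island|
|rain  to  by|
|banana  open|
|program     |

Derivation:
Line 1: ['language'] (min_width=8, slack=4)
Line 2: ['walk', 'owl'] (min_width=8, slack=4)
Line 3: ['message', 'no'] (min_width=10, slack=2)
Line 4: ['that', 'island'] (min_width=11, slack=1)
Line 5: ['rain', 'to', 'by'] (min_width=10, slack=2)
Line 6: ['banana', 'open'] (min_width=11, slack=1)
Line 7: ['program'] (min_width=7, slack=5)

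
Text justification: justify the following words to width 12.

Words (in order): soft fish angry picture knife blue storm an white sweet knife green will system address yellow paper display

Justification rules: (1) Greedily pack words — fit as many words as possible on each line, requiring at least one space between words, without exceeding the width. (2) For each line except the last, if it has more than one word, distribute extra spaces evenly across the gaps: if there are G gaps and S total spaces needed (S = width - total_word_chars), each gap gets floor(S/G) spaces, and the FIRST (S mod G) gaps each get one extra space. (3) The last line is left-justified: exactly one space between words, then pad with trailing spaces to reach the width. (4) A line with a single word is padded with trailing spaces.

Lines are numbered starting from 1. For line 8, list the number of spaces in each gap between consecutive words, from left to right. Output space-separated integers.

Answer: 2

Derivation:
Line 1: ['soft', 'fish'] (min_width=9, slack=3)
Line 2: ['angry'] (min_width=5, slack=7)
Line 3: ['picture'] (min_width=7, slack=5)
Line 4: ['knife', 'blue'] (min_width=10, slack=2)
Line 5: ['storm', 'an'] (min_width=8, slack=4)
Line 6: ['white', 'sweet'] (min_width=11, slack=1)
Line 7: ['knife', 'green'] (min_width=11, slack=1)
Line 8: ['will', 'system'] (min_width=11, slack=1)
Line 9: ['address'] (min_width=7, slack=5)
Line 10: ['yellow', 'paper'] (min_width=12, slack=0)
Line 11: ['display'] (min_width=7, slack=5)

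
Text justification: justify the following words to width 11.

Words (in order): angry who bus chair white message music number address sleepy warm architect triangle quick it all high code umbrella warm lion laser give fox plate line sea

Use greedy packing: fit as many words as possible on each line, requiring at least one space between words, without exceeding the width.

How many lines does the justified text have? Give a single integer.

Line 1: ['angry', 'who'] (min_width=9, slack=2)
Line 2: ['bus', 'chair'] (min_width=9, slack=2)
Line 3: ['white'] (min_width=5, slack=6)
Line 4: ['message'] (min_width=7, slack=4)
Line 5: ['music'] (min_width=5, slack=6)
Line 6: ['number'] (min_width=6, slack=5)
Line 7: ['address'] (min_width=7, slack=4)
Line 8: ['sleepy', 'warm'] (min_width=11, slack=0)
Line 9: ['architect'] (min_width=9, slack=2)
Line 10: ['triangle'] (min_width=8, slack=3)
Line 11: ['quick', 'it'] (min_width=8, slack=3)
Line 12: ['all', 'high'] (min_width=8, slack=3)
Line 13: ['code'] (min_width=4, slack=7)
Line 14: ['umbrella'] (min_width=8, slack=3)
Line 15: ['warm', 'lion'] (min_width=9, slack=2)
Line 16: ['laser', 'give'] (min_width=10, slack=1)
Line 17: ['fox', 'plate'] (min_width=9, slack=2)
Line 18: ['line', 'sea'] (min_width=8, slack=3)
Total lines: 18

Answer: 18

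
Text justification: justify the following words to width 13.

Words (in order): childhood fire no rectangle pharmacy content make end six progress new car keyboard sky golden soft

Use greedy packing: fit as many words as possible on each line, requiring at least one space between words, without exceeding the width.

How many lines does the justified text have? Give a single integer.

Line 1: ['childhood'] (min_width=9, slack=4)
Line 2: ['fire', 'no'] (min_width=7, slack=6)
Line 3: ['rectangle'] (min_width=9, slack=4)
Line 4: ['pharmacy'] (min_width=8, slack=5)
Line 5: ['content', 'make'] (min_width=12, slack=1)
Line 6: ['end', 'six'] (min_width=7, slack=6)
Line 7: ['progress', 'new'] (min_width=12, slack=1)
Line 8: ['car', 'keyboard'] (min_width=12, slack=1)
Line 9: ['sky', 'golden'] (min_width=10, slack=3)
Line 10: ['soft'] (min_width=4, slack=9)
Total lines: 10

Answer: 10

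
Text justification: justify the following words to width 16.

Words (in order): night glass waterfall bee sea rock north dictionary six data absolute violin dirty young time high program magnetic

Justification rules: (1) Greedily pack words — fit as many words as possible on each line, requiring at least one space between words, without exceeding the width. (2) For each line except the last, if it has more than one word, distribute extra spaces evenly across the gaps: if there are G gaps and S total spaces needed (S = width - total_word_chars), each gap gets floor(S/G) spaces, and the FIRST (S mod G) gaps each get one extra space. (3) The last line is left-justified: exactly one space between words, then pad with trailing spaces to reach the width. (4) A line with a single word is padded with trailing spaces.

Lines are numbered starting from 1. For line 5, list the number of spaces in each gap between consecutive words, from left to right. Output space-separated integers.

Answer: 4

Derivation:
Line 1: ['night', 'glass'] (min_width=11, slack=5)
Line 2: ['waterfall', 'bee'] (min_width=13, slack=3)
Line 3: ['sea', 'rock', 'north'] (min_width=14, slack=2)
Line 4: ['dictionary', 'six'] (min_width=14, slack=2)
Line 5: ['data', 'absolute'] (min_width=13, slack=3)
Line 6: ['violin', 'dirty'] (min_width=12, slack=4)
Line 7: ['young', 'time', 'high'] (min_width=15, slack=1)
Line 8: ['program', 'magnetic'] (min_width=16, slack=0)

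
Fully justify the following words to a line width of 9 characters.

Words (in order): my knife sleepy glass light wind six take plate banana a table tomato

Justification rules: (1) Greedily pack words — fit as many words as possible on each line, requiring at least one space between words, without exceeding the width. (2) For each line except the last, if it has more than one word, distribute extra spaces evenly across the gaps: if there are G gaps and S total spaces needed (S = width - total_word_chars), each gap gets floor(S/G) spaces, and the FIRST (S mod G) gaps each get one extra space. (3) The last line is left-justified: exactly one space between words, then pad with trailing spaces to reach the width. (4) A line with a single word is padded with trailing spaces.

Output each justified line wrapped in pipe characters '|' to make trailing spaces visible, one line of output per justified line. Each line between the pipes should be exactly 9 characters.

Line 1: ['my', 'knife'] (min_width=8, slack=1)
Line 2: ['sleepy'] (min_width=6, slack=3)
Line 3: ['glass'] (min_width=5, slack=4)
Line 4: ['light'] (min_width=5, slack=4)
Line 5: ['wind', 'six'] (min_width=8, slack=1)
Line 6: ['take'] (min_width=4, slack=5)
Line 7: ['plate'] (min_width=5, slack=4)
Line 8: ['banana', 'a'] (min_width=8, slack=1)
Line 9: ['table'] (min_width=5, slack=4)
Line 10: ['tomato'] (min_width=6, slack=3)

Answer: |my  knife|
|sleepy   |
|glass    |
|light    |
|wind  six|
|take     |
|plate    |
|banana  a|
|table    |
|tomato   |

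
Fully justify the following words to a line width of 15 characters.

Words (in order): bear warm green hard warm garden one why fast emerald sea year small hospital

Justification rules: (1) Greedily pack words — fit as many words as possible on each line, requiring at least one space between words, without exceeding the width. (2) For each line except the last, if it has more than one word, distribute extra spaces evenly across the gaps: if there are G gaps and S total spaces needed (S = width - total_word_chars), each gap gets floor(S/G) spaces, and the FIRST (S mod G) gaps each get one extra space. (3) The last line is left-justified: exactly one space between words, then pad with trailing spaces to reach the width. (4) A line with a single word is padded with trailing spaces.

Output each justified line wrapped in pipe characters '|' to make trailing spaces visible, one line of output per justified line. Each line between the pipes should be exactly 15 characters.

Line 1: ['bear', 'warm', 'green'] (min_width=15, slack=0)
Line 2: ['hard', 'warm'] (min_width=9, slack=6)
Line 3: ['garden', 'one', 'why'] (min_width=14, slack=1)
Line 4: ['fast', 'emerald'] (min_width=12, slack=3)
Line 5: ['sea', 'year', 'small'] (min_width=14, slack=1)
Line 6: ['hospital'] (min_width=8, slack=7)

Answer: |bear warm green|
|hard       warm|
|garden  one why|
|fast    emerald|
|sea  year small|
|hospital       |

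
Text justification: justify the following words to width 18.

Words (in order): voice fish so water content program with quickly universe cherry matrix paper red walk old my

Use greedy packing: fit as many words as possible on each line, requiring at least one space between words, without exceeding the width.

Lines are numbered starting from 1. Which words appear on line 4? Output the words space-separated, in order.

Answer: quickly universe

Derivation:
Line 1: ['voice', 'fish', 'so'] (min_width=13, slack=5)
Line 2: ['water', 'content'] (min_width=13, slack=5)
Line 3: ['program', 'with'] (min_width=12, slack=6)
Line 4: ['quickly', 'universe'] (min_width=16, slack=2)
Line 5: ['cherry', 'matrix'] (min_width=13, slack=5)
Line 6: ['paper', 'red', 'walk', 'old'] (min_width=18, slack=0)
Line 7: ['my'] (min_width=2, slack=16)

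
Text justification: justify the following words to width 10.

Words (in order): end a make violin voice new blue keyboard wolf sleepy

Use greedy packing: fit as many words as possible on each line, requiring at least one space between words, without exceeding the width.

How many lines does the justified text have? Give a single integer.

Line 1: ['end', 'a', 'make'] (min_width=10, slack=0)
Line 2: ['violin'] (min_width=6, slack=4)
Line 3: ['voice', 'new'] (min_width=9, slack=1)
Line 4: ['blue'] (min_width=4, slack=6)
Line 5: ['keyboard'] (min_width=8, slack=2)
Line 6: ['wolf'] (min_width=4, slack=6)
Line 7: ['sleepy'] (min_width=6, slack=4)
Total lines: 7

Answer: 7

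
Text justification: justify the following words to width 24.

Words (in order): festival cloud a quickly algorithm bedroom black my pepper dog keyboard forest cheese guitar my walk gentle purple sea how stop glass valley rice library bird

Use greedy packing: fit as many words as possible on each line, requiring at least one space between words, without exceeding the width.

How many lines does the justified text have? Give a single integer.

Line 1: ['festival', 'cloud', 'a', 'quickly'] (min_width=24, slack=0)
Line 2: ['algorithm', 'bedroom', 'black'] (min_width=23, slack=1)
Line 3: ['my', 'pepper', 'dog', 'keyboard'] (min_width=22, slack=2)
Line 4: ['forest', 'cheese', 'guitar', 'my'] (min_width=23, slack=1)
Line 5: ['walk', 'gentle', 'purple', 'sea'] (min_width=22, slack=2)
Line 6: ['how', 'stop', 'glass', 'valley'] (min_width=21, slack=3)
Line 7: ['rice', 'library', 'bird'] (min_width=17, slack=7)
Total lines: 7

Answer: 7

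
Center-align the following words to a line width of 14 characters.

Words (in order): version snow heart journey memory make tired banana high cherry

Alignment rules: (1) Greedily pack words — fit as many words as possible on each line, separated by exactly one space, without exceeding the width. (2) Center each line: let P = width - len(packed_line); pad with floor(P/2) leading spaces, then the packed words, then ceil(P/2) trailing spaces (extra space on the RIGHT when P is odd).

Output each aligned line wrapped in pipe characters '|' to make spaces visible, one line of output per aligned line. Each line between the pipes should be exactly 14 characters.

Answer: | version snow |
|heart journey |
| memory make  |
| tired banana |
| high cherry  |

Derivation:
Line 1: ['version', 'snow'] (min_width=12, slack=2)
Line 2: ['heart', 'journey'] (min_width=13, slack=1)
Line 3: ['memory', 'make'] (min_width=11, slack=3)
Line 4: ['tired', 'banana'] (min_width=12, slack=2)
Line 5: ['high', 'cherry'] (min_width=11, slack=3)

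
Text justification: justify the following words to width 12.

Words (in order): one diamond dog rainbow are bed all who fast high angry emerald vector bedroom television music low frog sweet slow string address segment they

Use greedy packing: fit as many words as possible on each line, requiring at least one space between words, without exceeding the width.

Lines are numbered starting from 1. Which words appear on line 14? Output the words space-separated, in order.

Line 1: ['one', 'diamond'] (min_width=11, slack=1)
Line 2: ['dog', 'rainbow'] (min_width=11, slack=1)
Line 3: ['are', 'bed', 'all'] (min_width=11, slack=1)
Line 4: ['who', 'fast'] (min_width=8, slack=4)
Line 5: ['high', 'angry'] (min_width=10, slack=2)
Line 6: ['emerald'] (min_width=7, slack=5)
Line 7: ['vector'] (min_width=6, slack=6)
Line 8: ['bedroom'] (min_width=7, slack=5)
Line 9: ['television'] (min_width=10, slack=2)
Line 10: ['music', 'low'] (min_width=9, slack=3)
Line 11: ['frog', 'sweet'] (min_width=10, slack=2)
Line 12: ['slow', 'string'] (min_width=11, slack=1)
Line 13: ['address'] (min_width=7, slack=5)
Line 14: ['segment', 'they'] (min_width=12, slack=0)

Answer: segment they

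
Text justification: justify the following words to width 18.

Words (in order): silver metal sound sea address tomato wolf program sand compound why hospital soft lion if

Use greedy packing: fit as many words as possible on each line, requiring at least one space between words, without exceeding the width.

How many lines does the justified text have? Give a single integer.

Line 1: ['silver', 'metal', 'sound'] (min_width=18, slack=0)
Line 2: ['sea', 'address', 'tomato'] (min_width=18, slack=0)
Line 3: ['wolf', 'program', 'sand'] (min_width=17, slack=1)
Line 4: ['compound', 'why'] (min_width=12, slack=6)
Line 5: ['hospital', 'soft', 'lion'] (min_width=18, slack=0)
Line 6: ['if'] (min_width=2, slack=16)
Total lines: 6

Answer: 6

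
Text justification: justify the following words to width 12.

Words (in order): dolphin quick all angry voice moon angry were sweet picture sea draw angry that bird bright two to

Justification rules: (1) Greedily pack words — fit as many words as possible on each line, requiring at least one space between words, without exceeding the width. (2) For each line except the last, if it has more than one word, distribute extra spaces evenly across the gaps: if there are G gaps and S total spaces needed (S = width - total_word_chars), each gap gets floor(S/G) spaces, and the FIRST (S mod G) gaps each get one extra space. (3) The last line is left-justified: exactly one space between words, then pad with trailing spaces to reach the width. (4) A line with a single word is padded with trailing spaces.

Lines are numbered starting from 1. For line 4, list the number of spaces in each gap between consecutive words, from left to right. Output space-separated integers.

Line 1: ['dolphin'] (min_width=7, slack=5)
Line 2: ['quick', 'all'] (min_width=9, slack=3)
Line 3: ['angry', 'voice'] (min_width=11, slack=1)
Line 4: ['moon', 'angry'] (min_width=10, slack=2)
Line 5: ['were', 'sweet'] (min_width=10, slack=2)
Line 6: ['picture', 'sea'] (min_width=11, slack=1)
Line 7: ['draw', 'angry'] (min_width=10, slack=2)
Line 8: ['that', 'bird'] (min_width=9, slack=3)
Line 9: ['bright', 'two'] (min_width=10, slack=2)
Line 10: ['to'] (min_width=2, slack=10)

Answer: 3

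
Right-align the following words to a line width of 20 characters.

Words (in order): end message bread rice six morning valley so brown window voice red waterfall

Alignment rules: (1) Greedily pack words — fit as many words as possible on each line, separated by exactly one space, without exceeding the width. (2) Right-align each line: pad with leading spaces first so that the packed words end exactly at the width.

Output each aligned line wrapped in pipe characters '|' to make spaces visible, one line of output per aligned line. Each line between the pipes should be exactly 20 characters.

Answer: |   end message bread|
|    rice six morning|
|     valley so brown|
|    window voice red|
|           waterfall|

Derivation:
Line 1: ['end', 'message', 'bread'] (min_width=17, slack=3)
Line 2: ['rice', 'six', 'morning'] (min_width=16, slack=4)
Line 3: ['valley', 'so', 'brown'] (min_width=15, slack=5)
Line 4: ['window', 'voice', 'red'] (min_width=16, slack=4)
Line 5: ['waterfall'] (min_width=9, slack=11)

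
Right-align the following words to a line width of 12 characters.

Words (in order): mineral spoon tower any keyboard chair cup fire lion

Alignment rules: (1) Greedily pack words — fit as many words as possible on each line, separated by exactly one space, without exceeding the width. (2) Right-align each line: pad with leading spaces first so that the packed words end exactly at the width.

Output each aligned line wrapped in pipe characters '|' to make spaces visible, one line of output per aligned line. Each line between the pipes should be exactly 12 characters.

Answer: |     mineral|
| spoon tower|
|any keyboard|
|   chair cup|
|   fire lion|

Derivation:
Line 1: ['mineral'] (min_width=7, slack=5)
Line 2: ['spoon', 'tower'] (min_width=11, slack=1)
Line 3: ['any', 'keyboard'] (min_width=12, slack=0)
Line 4: ['chair', 'cup'] (min_width=9, slack=3)
Line 5: ['fire', 'lion'] (min_width=9, slack=3)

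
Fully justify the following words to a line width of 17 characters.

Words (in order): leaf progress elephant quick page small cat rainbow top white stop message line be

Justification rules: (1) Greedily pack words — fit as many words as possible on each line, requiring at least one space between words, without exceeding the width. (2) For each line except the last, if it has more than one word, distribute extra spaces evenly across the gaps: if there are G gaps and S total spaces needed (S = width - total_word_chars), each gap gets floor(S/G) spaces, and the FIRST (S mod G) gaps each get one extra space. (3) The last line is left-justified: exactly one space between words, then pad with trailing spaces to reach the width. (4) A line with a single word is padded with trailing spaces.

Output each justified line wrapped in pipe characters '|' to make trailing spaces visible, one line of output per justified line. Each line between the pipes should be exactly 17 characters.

Line 1: ['leaf', 'progress'] (min_width=13, slack=4)
Line 2: ['elephant', 'quick'] (min_width=14, slack=3)
Line 3: ['page', 'small', 'cat'] (min_width=14, slack=3)
Line 4: ['rainbow', 'top', 'white'] (min_width=17, slack=0)
Line 5: ['stop', 'message', 'line'] (min_width=17, slack=0)
Line 6: ['be'] (min_width=2, slack=15)

Answer: |leaf     progress|
|elephant    quick|
|page   small  cat|
|rainbow top white|
|stop message line|
|be               |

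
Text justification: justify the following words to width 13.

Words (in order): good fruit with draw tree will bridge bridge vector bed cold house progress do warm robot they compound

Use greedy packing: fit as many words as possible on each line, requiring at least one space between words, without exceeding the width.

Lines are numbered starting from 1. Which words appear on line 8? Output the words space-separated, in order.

Line 1: ['good', 'fruit'] (min_width=10, slack=3)
Line 2: ['with', 'draw'] (min_width=9, slack=4)
Line 3: ['tree', 'will'] (min_width=9, slack=4)
Line 4: ['bridge', 'bridge'] (min_width=13, slack=0)
Line 5: ['vector', 'bed'] (min_width=10, slack=3)
Line 6: ['cold', 'house'] (min_width=10, slack=3)
Line 7: ['progress', 'do'] (min_width=11, slack=2)
Line 8: ['warm', 'robot'] (min_width=10, slack=3)
Line 9: ['they', 'compound'] (min_width=13, slack=0)

Answer: warm robot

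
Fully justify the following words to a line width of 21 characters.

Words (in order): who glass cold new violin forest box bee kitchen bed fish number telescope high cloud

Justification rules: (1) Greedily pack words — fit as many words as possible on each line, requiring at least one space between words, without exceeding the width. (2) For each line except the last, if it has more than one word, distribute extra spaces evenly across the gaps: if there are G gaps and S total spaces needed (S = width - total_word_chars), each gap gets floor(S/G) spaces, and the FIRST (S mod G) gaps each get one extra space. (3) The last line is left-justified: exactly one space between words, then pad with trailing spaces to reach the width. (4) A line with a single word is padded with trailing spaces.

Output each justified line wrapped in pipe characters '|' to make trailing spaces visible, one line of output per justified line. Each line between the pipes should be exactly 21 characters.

Line 1: ['who', 'glass', 'cold', 'new'] (min_width=18, slack=3)
Line 2: ['violin', 'forest', 'box', 'bee'] (min_width=21, slack=0)
Line 3: ['kitchen', 'bed', 'fish'] (min_width=16, slack=5)
Line 4: ['number', 'telescope', 'high'] (min_width=21, slack=0)
Line 5: ['cloud'] (min_width=5, slack=16)

Answer: |who  glass  cold  new|
|violin forest box bee|
|kitchen    bed   fish|
|number telescope high|
|cloud                |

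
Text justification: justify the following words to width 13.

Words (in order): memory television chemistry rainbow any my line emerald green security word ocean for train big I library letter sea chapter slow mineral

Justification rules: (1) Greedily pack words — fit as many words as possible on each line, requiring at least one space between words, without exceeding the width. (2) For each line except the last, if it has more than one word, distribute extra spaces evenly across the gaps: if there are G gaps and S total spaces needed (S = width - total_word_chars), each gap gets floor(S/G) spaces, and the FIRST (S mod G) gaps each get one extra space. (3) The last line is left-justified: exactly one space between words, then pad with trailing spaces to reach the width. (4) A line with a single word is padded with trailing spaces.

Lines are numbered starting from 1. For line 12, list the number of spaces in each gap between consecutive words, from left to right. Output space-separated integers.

Line 1: ['memory'] (min_width=6, slack=7)
Line 2: ['television'] (min_width=10, slack=3)
Line 3: ['chemistry'] (min_width=9, slack=4)
Line 4: ['rainbow', 'any'] (min_width=11, slack=2)
Line 5: ['my', 'line'] (min_width=7, slack=6)
Line 6: ['emerald', 'green'] (min_width=13, slack=0)
Line 7: ['security', 'word'] (min_width=13, slack=0)
Line 8: ['ocean', 'for'] (min_width=9, slack=4)
Line 9: ['train', 'big', 'I'] (min_width=11, slack=2)
Line 10: ['library'] (min_width=7, slack=6)
Line 11: ['letter', 'sea'] (min_width=10, slack=3)
Line 12: ['chapter', 'slow'] (min_width=12, slack=1)
Line 13: ['mineral'] (min_width=7, slack=6)

Answer: 2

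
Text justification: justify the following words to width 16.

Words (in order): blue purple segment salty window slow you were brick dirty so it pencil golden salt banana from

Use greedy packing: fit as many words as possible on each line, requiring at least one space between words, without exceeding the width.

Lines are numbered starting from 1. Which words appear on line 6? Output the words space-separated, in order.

Answer: golden salt

Derivation:
Line 1: ['blue', 'purple'] (min_width=11, slack=5)
Line 2: ['segment', 'salty'] (min_width=13, slack=3)
Line 3: ['window', 'slow', 'you'] (min_width=15, slack=1)
Line 4: ['were', 'brick', 'dirty'] (min_width=16, slack=0)
Line 5: ['so', 'it', 'pencil'] (min_width=12, slack=4)
Line 6: ['golden', 'salt'] (min_width=11, slack=5)
Line 7: ['banana', 'from'] (min_width=11, slack=5)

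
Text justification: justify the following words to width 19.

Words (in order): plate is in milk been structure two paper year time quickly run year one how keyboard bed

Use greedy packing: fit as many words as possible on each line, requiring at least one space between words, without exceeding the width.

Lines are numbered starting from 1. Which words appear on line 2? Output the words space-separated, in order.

Line 1: ['plate', 'is', 'in', 'milk'] (min_width=16, slack=3)
Line 2: ['been', 'structure', 'two'] (min_width=18, slack=1)
Line 3: ['paper', 'year', 'time'] (min_width=15, slack=4)
Line 4: ['quickly', 'run', 'year'] (min_width=16, slack=3)
Line 5: ['one', 'how', 'keyboard'] (min_width=16, slack=3)
Line 6: ['bed'] (min_width=3, slack=16)

Answer: been structure two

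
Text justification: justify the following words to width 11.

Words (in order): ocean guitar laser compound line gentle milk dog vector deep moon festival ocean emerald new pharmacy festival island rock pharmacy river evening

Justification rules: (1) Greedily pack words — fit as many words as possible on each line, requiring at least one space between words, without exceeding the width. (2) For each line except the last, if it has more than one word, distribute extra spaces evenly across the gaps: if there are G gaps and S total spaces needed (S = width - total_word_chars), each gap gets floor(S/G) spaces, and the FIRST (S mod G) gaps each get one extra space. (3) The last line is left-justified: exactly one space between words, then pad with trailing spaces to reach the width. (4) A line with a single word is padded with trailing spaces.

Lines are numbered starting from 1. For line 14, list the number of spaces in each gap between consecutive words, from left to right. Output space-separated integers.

Line 1: ['ocean'] (min_width=5, slack=6)
Line 2: ['guitar'] (min_width=6, slack=5)
Line 3: ['laser'] (min_width=5, slack=6)
Line 4: ['compound'] (min_width=8, slack=3)
Line 5: ['line', 'gentle'] (min_width=11, slack=0)
Line 6: ['milk', 'dog'] (min_width=8, slack=3)
Line 7: ['vector', 'deep'] (min_width=11, slack=0)
Line 8: ['moon'] (min_width=4, slack=7)
Line 9: ['festival'] (min_width=8, slack=3)
Line 10: ['ocean'] (min_width=5, slack=6)
Line 11: ['emerald', 'new'] (min_width=11, slack=0)
Line 12: ['pharmacy'] (min_width=8, slack=3)
Line 13: ['festival'] (min_width=8, slack=3)
Line 14: ['island', 'rock'] (min_width=11, slack=0)
Line 15: ['pharmacy'] (min_width=8, slack=3)
Line 16: ['river'] (min_width=5, slack=6)
Line 17: ['evening'] (min_width=7, slack=4)

Answer: 1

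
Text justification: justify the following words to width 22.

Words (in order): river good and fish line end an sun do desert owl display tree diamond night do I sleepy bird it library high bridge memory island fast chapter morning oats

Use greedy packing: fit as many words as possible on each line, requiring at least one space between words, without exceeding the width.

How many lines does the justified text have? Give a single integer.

Answer: 8

Derivation:
Line 1: ['river', 'good', 'and', 'fish'] (min_width=19, slack=3)
Line 2: ['line', 'end', 'an', 'sun', 'do'] (min_width=18, slack=4)
Line 3: ['desert', 'owl', 'display'] (min_width=18, slack=4)
Line 4: ['tree', 'diamond', 'night', 'do'] (min_width=21, slack=1)
Line 5: ['I', 'sleepy', 'bird', 'it'] (min_width=16, slack=6)
Line 6: ['library', 'high', 'bridge'] (min_width=19, slack=3)
Line 7: ['memory', 'island', 'fast'] (min_width=18, slack=4)
Line 8: ['chapter', 'morning', 'oats'] (min_width=20, slack=2)
Total lines: 8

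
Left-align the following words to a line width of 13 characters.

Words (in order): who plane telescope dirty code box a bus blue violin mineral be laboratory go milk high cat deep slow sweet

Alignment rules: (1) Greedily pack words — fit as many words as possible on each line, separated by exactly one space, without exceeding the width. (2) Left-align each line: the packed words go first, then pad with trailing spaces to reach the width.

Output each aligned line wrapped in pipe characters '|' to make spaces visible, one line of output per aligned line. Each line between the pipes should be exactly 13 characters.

Answer: |who plane    |
|telescope    |
|dirty code   |
|box a bus    |
|blue violin  |
|mineral be   |
|laboratory go|
|milk high cat|
|deep slow    |
|sweet        |

Derivation:
Line 1: ['who', 'plane'] (min_width=9, slack=4)
Line 2: ['telescope'] (min_width=9, slack=4)
Line 3: ['dirty', 'code'] (min_width=10, slack=3)
Line 4: ['box', 'a', 'bus'] (min_width=9, slack=4)
Line 5: ['blue', 'violin'] (min_width=11, slack=2)
Line 6: ['mineral', 'be'] (min_width=10, slack=3)
Line 7: ['laboratory', 'go'] (min_width=13, slack=0)
Line 8: ['milk', 'high', 'cat'] (min_width=13, slack=0)
Line 9: ['deep', 'slow'] (min_width=9, slack=4)
Line 10: ['sweet'] (min_width=5, slack=8)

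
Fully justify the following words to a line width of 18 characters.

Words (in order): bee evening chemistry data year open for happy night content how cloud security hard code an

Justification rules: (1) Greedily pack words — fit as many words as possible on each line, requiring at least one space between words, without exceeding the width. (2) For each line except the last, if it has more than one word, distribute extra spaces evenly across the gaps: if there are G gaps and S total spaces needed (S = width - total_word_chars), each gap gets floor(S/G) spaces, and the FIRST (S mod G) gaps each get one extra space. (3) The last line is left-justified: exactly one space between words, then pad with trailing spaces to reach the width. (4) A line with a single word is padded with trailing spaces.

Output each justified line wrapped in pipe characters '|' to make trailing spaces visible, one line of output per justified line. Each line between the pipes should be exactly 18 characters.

Line 1: ['bee', 'evening'] (min_width=11, slack=7)
Line 2: ['chemistry', 'data'] (min_width=14, slack=4)
Line 3: ['year', 'open', 'for'] (min_width=13, slack=5)
Line 4: ['happy', 'night'] (min_width=11, slack=7)
Line 5: ['content', 'how', 'cloud'] (min_width=17, slack=1)
Line 6: ['security', 'hard', 'code'] (min_width=18, slack=0)
Line 7: ['an'] (min_width=2, slack=16)

Answer: |bee        evening|
|chemistry     data|
|year    open   for|
|happy        night|
|content  how cloud|
|security hard code|
|an                |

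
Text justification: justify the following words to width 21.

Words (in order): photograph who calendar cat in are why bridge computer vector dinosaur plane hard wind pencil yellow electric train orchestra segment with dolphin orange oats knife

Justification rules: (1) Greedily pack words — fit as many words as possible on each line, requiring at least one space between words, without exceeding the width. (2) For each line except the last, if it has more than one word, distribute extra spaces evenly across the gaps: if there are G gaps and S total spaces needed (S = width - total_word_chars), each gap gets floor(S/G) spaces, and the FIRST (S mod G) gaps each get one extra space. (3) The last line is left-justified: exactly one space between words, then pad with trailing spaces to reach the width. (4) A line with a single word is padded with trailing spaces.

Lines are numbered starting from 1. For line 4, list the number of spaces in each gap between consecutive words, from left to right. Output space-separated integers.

Line 1: ['photograph', 'who'] (min_width=14, slack=7)
Line 2: ['calendar', 'cat', 'in', 'are'] (min_width=19, slack=2)
Line 3: ['why', 'bridge', 'computer'] (min_width=19, slack=2)
Line 4: ['vector', 'dinosaur', 'plane'] (min_width=21, slack=0)
Line 5: ['hard', 'wind', 'pencil'] (min_width=16, slack=5)
Line 6: ['yellow', 'electric', 'train'] (min_width=21, slack=0)
Line 7: ['orchestra', 'segment'] (min_width=17, slack=4)
Line 8: ['with', 'dolphin', 'orange'] (min_width=19, slack=2)
Line 9: ['oats', 'knife'] (min_width=10, slack=11)

Answer: 1 1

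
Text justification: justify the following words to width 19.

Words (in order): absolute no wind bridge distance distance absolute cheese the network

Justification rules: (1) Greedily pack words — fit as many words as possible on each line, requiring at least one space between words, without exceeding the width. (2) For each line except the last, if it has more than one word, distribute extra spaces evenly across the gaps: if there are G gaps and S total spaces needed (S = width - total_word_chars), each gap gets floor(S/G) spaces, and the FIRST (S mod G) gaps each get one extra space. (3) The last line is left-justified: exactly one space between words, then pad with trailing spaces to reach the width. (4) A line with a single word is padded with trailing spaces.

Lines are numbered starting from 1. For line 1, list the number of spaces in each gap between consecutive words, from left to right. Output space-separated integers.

Answer: 3 2

Derivation:
Line 1: ['absolute', 'no', 'wind'] (min_width=16, slack=3)
Line 2: ['bridge', 'distance'] (min_width=15, slack=4)
Line 3: ['distance', 'absolute'] (min_width=17, slack=2)
Line 4: ['cheese', 'the', 'network'] (min_width=18, slack=1)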